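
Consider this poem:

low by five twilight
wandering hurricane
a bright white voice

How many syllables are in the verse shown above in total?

15

Line 1: low (1), by (1), five (1), twilight (2) → 5
Line 2: wandering (3), hurricane (3) → 6
Line 3: a (1), bright (1), white (1), voice (1) → 4
Total: 5 + 6 + 4 = 15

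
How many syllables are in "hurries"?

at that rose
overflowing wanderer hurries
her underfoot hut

2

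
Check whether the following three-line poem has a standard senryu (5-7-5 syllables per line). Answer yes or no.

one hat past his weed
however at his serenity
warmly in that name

Line 1: one(1) + hat(1) + past(1) + his(1) + weed(1) = 5 ✓
Line 2: however(3) + at(1) + his(1) + serenity(4) = 9 (expected 7)
Line 3: warmly(2) + in(1) + that(1) + name(1) = 5 ✓

No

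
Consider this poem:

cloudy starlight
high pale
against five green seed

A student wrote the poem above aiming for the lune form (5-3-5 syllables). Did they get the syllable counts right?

Line 1: "cloudy starlight": 2+2 = 4 (expected 5)
Line 2: "high pale": 1+1 = 2 (expected 3)
Line 3: "against five green seed": 2+1+1+1 = 5 ✓

No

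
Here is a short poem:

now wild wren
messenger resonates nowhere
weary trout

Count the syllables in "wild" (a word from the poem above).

1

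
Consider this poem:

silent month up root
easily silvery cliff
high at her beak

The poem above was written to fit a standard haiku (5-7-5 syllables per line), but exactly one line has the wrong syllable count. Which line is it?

Line 1: silent(2) + month(1) + up(1) + root(1) = 5 ✓
Line 2: easily(3) + silvery(3) + cliff(1) = 7 ✓
Line 3: high(1) + at(1) + her(1) + beak(1) = 4 (expected 5)

Line 3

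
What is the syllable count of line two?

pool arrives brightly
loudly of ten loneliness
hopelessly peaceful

7

Line two: loudly(2) + of(1) + ten(1) + loneliness(3) = 7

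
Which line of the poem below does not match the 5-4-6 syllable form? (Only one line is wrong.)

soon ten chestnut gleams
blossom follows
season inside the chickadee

Line 3

Line 1: "soon ten chestnut gleams": 1+1+2+1 = 5 ✓
Line 2: "blossom follows": 2+2 = 4 ✓
Line 3: "season inside the chickadee": 2+2+1+3 = 8 (expected 6)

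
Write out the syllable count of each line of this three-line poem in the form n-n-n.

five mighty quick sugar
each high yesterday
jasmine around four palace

6-5-7

Line 1: five(1) + mighty(2) + quick(1) + sugar(2) = 6
Line 2: each(1) + high(1) + yesterday(3) = 5
Line 3: jasmine(2) + around(2) + four(1) + palace(2) = 7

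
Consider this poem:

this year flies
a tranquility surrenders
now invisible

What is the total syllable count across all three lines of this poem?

Line 1: this (1), year (1), flies (1) → 3
Line 2: a (1), tranquility (4), surrenders (3) → 8
Line 3: now (1), invisible (4) → 5
Total: 3 + 8 + 5 = 16

16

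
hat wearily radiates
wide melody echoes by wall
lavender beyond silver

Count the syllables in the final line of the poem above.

The final line: "lavender beyond silver": 3+2+2 = 7

7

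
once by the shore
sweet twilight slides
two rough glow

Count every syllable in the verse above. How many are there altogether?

Line 1: "once by the shore": 1+1+1+1 = 4
Line 2: "sweet twilight slides": 1+2+1 = 4
Line 3: "two rough glow": 1+1+1 = 3
Total: 4 + 4 + 3 = 11

11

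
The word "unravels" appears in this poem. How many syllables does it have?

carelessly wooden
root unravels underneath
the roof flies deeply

"unravels" has 3 syllables.

3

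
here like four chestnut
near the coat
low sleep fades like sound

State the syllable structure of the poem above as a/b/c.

5/3/5

Line 1: here(1) + like(1) + four(1) + chestnut(2) = 5
Line 2: near(1) + the(1) + coat(1) = 3
Line 3: low(1) + sleep(1) + fades(1) + like(1) + sound(1) = 5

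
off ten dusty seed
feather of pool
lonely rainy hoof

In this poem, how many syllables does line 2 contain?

4

Line 2: "feather of pool": 2+1+1 = 4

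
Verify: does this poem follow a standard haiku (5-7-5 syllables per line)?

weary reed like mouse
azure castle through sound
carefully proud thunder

Line 1: weary (2), reed (1), like (1), mouse (1) → 5 ✓
Line 2: azure (2), castle (2), through (1), sound (1) → 6 (expected 7)
Line 3: carefully (3), proud (1), thunder (2) → 6 (expected 5)

No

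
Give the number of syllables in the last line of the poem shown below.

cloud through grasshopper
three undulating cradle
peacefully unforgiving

The last line: "peacefully unforgiving": 3+4 = 7

7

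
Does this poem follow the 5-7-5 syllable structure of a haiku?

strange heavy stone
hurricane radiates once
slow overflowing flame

No

Line 1: strange (1), heavy (2), stone (1) → 4 (expected 5)
Line 2: hurricane (3), radiates (3), once (1) → 7 ✓
Line 3: slow (1), overflowing (4), flame (1) → 6 (expected 5)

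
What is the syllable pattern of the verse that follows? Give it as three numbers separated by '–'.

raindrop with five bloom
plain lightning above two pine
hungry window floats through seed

5–7–7

Line 1: raindrop(2) + with(1) + five(1) + bloom(1) = 5
Line 2: plain(1) + lightning(2) + above(2) + two(1) + pine(1) = 7
Line 3: hungry(2) + window(2) + floats(1) + through(1) + seed(1) = 7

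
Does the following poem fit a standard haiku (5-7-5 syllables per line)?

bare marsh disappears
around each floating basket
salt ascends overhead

No

Line 1: "bare marsh disappears": 1+1+3 = 5 ✓
Line 2: "around each floating basket": 2+1+2+2 = 7 ✓
Line 3: "salt ascends overhead": 1+2+3 = 6 (expected 5)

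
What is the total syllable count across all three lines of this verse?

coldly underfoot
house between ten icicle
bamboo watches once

17

Line 1: "coldly underfoot": 2+3 = 5
Line 2: "house between ten icicle": 1+2+1+3 = 7
Line 3: "bamboo watches once": 2+2+1 = 5
Total: 5 + 7 + 5 = 17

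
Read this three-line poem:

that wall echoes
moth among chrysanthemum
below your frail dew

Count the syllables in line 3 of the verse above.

5

Line 3: below (2), your (1), frail (1), dew (1) → 5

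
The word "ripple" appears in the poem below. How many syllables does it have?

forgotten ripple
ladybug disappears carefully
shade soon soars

2

"ripple" has 2 syllables.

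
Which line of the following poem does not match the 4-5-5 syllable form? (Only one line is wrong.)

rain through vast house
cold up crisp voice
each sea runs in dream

Line 2

Line 1: rain (1), through (1), vast (1), house (1) → 4 ✓
Line 2: cold (1), up (1), crisp (1), voice (1) → 4 (expected 5)
Line 3: each (1), sea (1), runs (1), in (1), dream (1) → 5 ✓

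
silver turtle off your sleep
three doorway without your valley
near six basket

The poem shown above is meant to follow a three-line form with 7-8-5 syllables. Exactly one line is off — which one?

Line 1: silver(2) + turtle(2) + off(1) + your(1) + sleep(1) = 7 ✓
Line 2: three(1) + doorway(2) + without(2) + your(1) + valley(2) = 8 ✓
Line 3: near(1) + six(1) + basket(2) = 4 (expected 5)

The third line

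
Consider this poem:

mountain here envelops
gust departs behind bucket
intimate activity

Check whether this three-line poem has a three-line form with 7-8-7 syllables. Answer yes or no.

Line 1: mountain (2), here (1), envelops (3) → 6 (expected 7)
Line 2: gust (1), departs (2), behind (2), bucket (2) → 7 (expected 8)
Line 3: intimate (3), activity (4) → 7 ✓

No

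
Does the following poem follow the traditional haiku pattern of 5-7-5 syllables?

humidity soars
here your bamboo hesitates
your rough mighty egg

Line 1: humidity (4), soars (1) → 5 ✓
Line 2: here (1), your (1), bamboo (2), hesitates (3) → 7 ✓
Line 3: your (1), rough (1), mighty (2), egg (1) → 5 ✓

Yes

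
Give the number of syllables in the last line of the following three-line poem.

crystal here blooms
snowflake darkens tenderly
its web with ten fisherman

The last line: "its web with ten fisherman": 1+1+1+1+3 = 7

7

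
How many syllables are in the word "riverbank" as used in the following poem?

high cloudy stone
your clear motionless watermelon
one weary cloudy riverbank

"riverbank" has 3 syllables.

3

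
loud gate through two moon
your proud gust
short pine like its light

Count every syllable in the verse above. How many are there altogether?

Line 1: loud(1) + gate(1) + through(1) + two(1) + moon(1) = 5
Line 2: your(1) + proud(1) + gust(1) = 3
Line 3: short(1) + pine(1) + like(1) + its(1) + light(1) = 5
Total: 5 + 3 + 5 = 13

13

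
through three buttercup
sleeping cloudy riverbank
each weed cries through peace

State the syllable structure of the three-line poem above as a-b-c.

Line 1: "through three buttercup": 1+1+3 = 5
Line 2: "sleeping cloudy riverbank": 2+2+3 = 7
Line 3: "each weed cries through peace": 1+1+1+1+1 = 5

5-7-5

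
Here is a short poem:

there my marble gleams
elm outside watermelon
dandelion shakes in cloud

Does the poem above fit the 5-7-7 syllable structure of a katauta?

Line 1: there(1) + my(1) + marble(2) + gleams(1) = 5 ✓
Line 2: elm(1) + outside(2) + watermelon(4) = 7 ✓
Line 3: dandelion(4) + shakes(1) + in(1) + cloud(1) = 7 ✓

Yes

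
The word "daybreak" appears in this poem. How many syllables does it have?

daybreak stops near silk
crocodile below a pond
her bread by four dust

"daybreak" has 2 syllables.

2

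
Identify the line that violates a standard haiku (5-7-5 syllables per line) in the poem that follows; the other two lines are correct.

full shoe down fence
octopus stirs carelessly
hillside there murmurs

The first line

Line 1: full (1), shoe (1), down (1), fence (1) → 4 (expected 5)
Line 2: octopus (3), stirs (1), carelessly (3) → 7 ✓
Line 3: hillside (2), there (1), murmurs (2) → 5 ✓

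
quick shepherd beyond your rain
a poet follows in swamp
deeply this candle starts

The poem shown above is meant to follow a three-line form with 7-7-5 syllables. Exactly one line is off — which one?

Line 1: quick (1), shepherd (2), beyond (2), your (1), rain (1) → 7 ✓
Line 2: a (1), poet (2), follows (2), in (1), swamp (1) → 7 ✓
Line 3: deeply (2), this (1), candle (2), starts (1) → 6 (expected 5)

The third line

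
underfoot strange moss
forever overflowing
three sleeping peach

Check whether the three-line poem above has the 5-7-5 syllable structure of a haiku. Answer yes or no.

Line 1: underfoot(3) + strange(1) + moss(1) = 5 ✓
Line 2: forever(3) + overflowing(4) = 7 ✓
Line 3: three(1) + sleeping(2) + peach(1) = 4 (expected 5)

No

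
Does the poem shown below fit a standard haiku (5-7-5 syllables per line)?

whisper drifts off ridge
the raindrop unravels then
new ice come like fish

Line 1: whisper (2), drifts (1), off (1), ridge (1) → 5 ✓
Line 2: the (1), raindrop (2), unravels (3), then (1) → 7 ✓
Line 3: new (1), ice (1), come (1), like (1), fish (1) → 5 ✓

Yes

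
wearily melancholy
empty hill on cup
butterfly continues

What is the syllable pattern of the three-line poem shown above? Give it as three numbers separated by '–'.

7–5–6

Line 1: "wearily melancholy": 3+4 = 7
Line 2: "empty hill on cup": 2+1+1+1 = 5
Line 3: "butterfly continues": 3+3 = 6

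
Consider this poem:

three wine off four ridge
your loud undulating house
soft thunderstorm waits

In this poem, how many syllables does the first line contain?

The first line: three (1), wine (1), off (1), four (1), ridge (1) → 5

5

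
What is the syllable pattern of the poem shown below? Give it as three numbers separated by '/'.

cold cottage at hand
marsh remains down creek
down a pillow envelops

Line 1: "cold cottage at hand": 1+2+1+1 = 5
Line 2: "marsh remains down creek": 1+2+1+1 = 5
Line 3: "down a pillow envelops": 1+1+2+3 = 7

5/5/7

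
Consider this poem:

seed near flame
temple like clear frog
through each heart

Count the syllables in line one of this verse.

3

Line one: "seed near flame": 1+1+1 = 3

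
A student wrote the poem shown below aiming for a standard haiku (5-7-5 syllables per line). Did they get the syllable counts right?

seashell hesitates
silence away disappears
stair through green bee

No

Line 1: "seashell hesitates": 2+3 = 5 ✓
Line 2: "silence away disappears": 2+2+3 = 7 ✓
Line 3: "stair through green bee": 1+1+1+1 = 4 (expected 5)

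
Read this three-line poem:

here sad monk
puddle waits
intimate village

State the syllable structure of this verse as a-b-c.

3-3-5

Line 1: "here sad monk": 1+1+1 = 3
Line 2: "puddle waits": 2+1 = 3
Line 3: "intimate village": 3+2 = 5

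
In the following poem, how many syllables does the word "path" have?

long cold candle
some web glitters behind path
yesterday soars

1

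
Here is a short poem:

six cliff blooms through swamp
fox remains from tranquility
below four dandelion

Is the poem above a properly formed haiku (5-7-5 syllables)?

Line 1: six (1), cliff (1), blooms (1), through (1), swamp (1) → 5 ✓
Line 2: fox (1), remains (2), from (1), tranquility (4) → 8 (expected 7)
Line 3: below (2), four (1), dandelion (4) → 7 (expected 5)

No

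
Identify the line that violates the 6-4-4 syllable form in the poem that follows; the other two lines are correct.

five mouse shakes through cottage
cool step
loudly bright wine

Line 1: five (1), mouse (1), shakes (1), through (1), cottage (2) → 6 ✓
Line 2: cool (1), step (1) → 2 (expected 4)
Line 3: loudly (2), bright (1), wine (1) → 4 ✓

The second line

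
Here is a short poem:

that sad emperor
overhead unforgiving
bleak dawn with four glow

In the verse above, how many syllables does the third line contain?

5

The third line: "bleak dawn with four glow": 1+1+1+1+1 = 5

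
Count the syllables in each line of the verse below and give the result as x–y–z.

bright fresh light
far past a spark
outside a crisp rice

Line 1: "bright fresh light": 1+1+1 = 3
Line 2: "far past a spark": 1+1+1+1 = 4
Line 3: "outside a crisp rice": 2+1+1+1 = 5

3–4–5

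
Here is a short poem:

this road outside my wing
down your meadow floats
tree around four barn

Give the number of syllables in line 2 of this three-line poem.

Line 2: down(1) + your(1) + meadow(2) + floats(1) = 5

5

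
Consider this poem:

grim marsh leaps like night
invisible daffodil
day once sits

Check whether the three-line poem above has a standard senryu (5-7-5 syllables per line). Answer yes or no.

No

Line 1: "grim marsh leaps like night": 1+1+1+1+1 = 5 ✓
Line 2: "invisible daffodil": 4+3 = 7 ✓
Line 3: "day once sits": 1+1+1 = 3 (expected 5)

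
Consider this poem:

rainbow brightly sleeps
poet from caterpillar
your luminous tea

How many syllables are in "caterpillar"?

4

"caterpillar" has 4 syllables.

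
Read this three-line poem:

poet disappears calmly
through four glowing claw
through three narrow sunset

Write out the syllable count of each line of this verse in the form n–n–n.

7–5–6

Line 1: poet(2) + disappears(3) + calmly(2) = 7
Line 2: through(1) + four(1) + glowing(2) + claw(1) = 5
Line 3: through(1) + three(1) + narrow(2) + sunset(2) = 6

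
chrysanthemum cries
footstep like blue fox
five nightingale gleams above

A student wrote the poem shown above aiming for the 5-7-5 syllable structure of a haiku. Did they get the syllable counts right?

No

Line 1: chrysanthemum(4) + cries(1) = 5 ✓
Line 2: footstep(2) + like(1) + blue(1) + fox(1) = 5 (expected 7)
Line 3: five(1) + nightingale(3) + gleams(1) + above(2) = 7 (expected 5)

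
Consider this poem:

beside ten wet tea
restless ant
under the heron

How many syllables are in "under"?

2

"under" has 2 syllables.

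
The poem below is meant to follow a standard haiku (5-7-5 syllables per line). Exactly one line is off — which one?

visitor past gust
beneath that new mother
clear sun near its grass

Line 1: visitor(3) + past(1) + gust(1) = 5 ✓
Line 2: beneath(2) + that(1) + new(1) + mother(2) = 6 (expected 7)
Line 3: clear(1) + sun(1) + near(1) + its(1) + grass(1) = 5 ✓

Line 2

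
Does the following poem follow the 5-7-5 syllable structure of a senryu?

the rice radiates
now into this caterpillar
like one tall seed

Line 1: "the rice radiates": 1+1+3 = 5 ✓
Line 2: "now into this caterpillar": 1+2+1+4 = 8 (expected 7)
Line 3: "like one tall seed": 1+1+1+1 = 4 (expected 5)

No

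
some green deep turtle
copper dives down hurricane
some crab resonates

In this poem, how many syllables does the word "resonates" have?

3

"resonates" has 3 syllables.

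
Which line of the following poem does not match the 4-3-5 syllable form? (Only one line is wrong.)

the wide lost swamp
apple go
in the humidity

Line 3

Line 1: the (1), wide (1), lost (1), swamp (1) → 4 ✓
Line 2: apple (2), go (1) → 3 ✓
Line 3: in (1), the (1), humidity (4) → 6 (expected 5)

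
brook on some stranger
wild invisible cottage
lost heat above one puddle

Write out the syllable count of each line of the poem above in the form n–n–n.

Line 1: brook (1), on (1), some (1), stranger (2) → 5
Line 2: wild (1), invisible (4), cottage (2) → 7
Line 3: lost (1), heat (1), above (2), one (1), puddle (2) → 7

5–7–7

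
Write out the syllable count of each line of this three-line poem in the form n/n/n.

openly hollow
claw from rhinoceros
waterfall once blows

5/6/5

Line 1: openly(3) + hollow(2) = 5
Line 2: claw(1) + from(1) + rhinoceros(4) = 6
Line 3: waterfall(3) + once(1) + blows(1) = 5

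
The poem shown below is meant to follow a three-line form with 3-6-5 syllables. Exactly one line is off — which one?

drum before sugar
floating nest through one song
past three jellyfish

Line 1: drum (1), before (2), sugar (2) → 5 (expected 3)
Line 2: floating (2), nest (1), through (1), one (1), song (1) → 6 ✓
Line 3: past (1), three (1), jellyfish (3) → 5 ✓

The first line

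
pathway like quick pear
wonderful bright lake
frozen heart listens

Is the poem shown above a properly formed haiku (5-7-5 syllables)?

Line 1: pathway(2) + like(1) + quick(1) + pear(1) = 5 ✓
Line 2: wonderful(3) + bright(1) + lake(1) = 5 (expected 7)
Line 3: frozen(2) + heart(1) + listens(2) = 5 ✓

No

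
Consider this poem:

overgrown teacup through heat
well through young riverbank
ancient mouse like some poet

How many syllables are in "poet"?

2

"poet" has 2 syllables.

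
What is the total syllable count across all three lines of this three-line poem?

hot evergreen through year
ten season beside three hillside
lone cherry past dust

19

Line 1: hot (1), evergreen (3), through (1), year (1) → 6
Line 2: ten (1), season (2), beside (2), three (1), hillside (2) → 8
Line 3: lone (1), cherry (2), past (1), dust (1) → 5
Total: 6 + 8 + 5 = 19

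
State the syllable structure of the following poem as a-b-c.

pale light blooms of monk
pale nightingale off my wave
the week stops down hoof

Line 1: "pale light blooms of monk": 1+1+1+1+1 = 5
Line 2: "pale nightingale off my wave": 1+3+1+1+1 = 7
Line 3: "the week stops down hoof": 1+1+1+1+1 = 5

5-7-5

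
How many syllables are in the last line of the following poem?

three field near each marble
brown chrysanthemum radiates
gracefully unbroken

The last line: gracefully (3), unbroken (3) → 6

6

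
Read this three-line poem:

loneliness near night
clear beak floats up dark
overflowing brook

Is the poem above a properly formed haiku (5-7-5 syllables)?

No

Line 1: loneliness(3) + near(1) + night(1) = 5 ✓
Line 2: clear(1) + beak(1) + floats(1) + up(1) + dark(1) = 5 (expected 7)
Line 3: overflowing(4) + brook(1) = 5 ✓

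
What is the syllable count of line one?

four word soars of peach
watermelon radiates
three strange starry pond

5

Line one: four (1), word (1), soars (1), of (1), peach (1) → 5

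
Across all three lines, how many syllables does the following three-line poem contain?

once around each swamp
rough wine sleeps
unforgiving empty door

Line 1: once(1) + around(2) + each(1) + swamp(1) = 5
Line 2: rough(1) + wine(1) + sleeps(1) = 3
Line 3: unforgiving(4) + empty(2) + door(1) = 7
Total: 5 + 3 + 7 = 15

15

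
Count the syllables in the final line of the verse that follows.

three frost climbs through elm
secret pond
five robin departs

The final line: five (1), robin (2), departs (2) → 5

5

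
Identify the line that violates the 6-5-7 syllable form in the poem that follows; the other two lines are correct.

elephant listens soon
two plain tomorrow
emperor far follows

Line 3

Line 1: elephant (3), listens (2), soon (1) → 6 ✓
Line 2: two (1), plain (1), tomorrow (3) → 5 ✓
Line 3: emperor (3), far (1), follows (2) → 6 (expected 7)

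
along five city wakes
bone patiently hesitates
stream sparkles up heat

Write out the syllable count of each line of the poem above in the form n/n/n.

Line 1: along(2) + five(1) + city(2) + wakes(1) = 6
Line 2: bone(1) + patiently(3) + hesitates(3) = 7
Line 3: stream(1) + sparkles(2) + up(1) + heat(1) = 5

6/7/5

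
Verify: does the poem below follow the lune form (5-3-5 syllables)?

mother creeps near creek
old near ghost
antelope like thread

Line 1: mother (2), creeps (1), near (1), creek (1) → 5 ✓
Line 2: old (1), near (1), ghost (1) → 3 ✓
Line 3: antelope (3), like (1), thread (1) → 5 ✓

Yes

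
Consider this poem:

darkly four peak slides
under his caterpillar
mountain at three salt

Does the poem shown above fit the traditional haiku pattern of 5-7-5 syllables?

Line 1: darkly (2), four (1), peak (1), slides (1) → 5 ✓
Line 2: under (2), his (1), caterpillar (4) → 7 ✓
Line 3: mountain (2), at (1), three (1), salt (1) → 5 ✓

Yes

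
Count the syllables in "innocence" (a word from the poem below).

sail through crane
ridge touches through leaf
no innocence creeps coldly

"innocence" has 3 syllables.

3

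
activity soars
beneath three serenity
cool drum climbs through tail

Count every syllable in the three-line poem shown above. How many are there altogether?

17

Line 1: "activity soars": 4+1 = 5
Line 2: "beneath three serenity": 2+1+4 = 7
Line 3: "cool drum climbs through tail": 1+1+1+1+1 = 5
Total: 5 + 7 + 5 = 17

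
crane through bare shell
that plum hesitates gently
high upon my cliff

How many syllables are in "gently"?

"gently" has 2 syllables.

2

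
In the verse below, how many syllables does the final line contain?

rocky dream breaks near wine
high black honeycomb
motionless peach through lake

6

The final line: "motionless peach through lake": 3+1+1+1 = 6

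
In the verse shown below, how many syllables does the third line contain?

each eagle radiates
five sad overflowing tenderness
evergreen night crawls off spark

The third line: "evergreen night crawls off spark": 3+1+1+1+1 = 7

7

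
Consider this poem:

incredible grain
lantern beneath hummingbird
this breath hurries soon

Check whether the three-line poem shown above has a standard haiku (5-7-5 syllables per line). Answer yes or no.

Yes

Line 1: incredible(4) + grain(1) = 5 ✓
Line 2: lantern(2) + beneath(2) + hummingbird(3) = 7 ✓
Line 3: this(1) + breath(1) + hurries(2) + soon(1) = 5 ✓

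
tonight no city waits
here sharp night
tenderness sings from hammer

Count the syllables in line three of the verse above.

7

Line three: tenderness (3), sings (1), from (1), hammer (2) → 7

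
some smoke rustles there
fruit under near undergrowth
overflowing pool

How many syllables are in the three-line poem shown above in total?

17

Line 1: some (1), smoke (1), rustles (2), there (1) → 5
Line 2: fruit (1), under (2), near (1), undergrowth (3) → 7
Line 3: overflowing (4), pool (1) → 5
Total: 5 + 7 + 5 = 17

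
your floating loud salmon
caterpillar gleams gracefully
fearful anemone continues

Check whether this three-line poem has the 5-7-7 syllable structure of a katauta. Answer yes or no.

No

Line 1: "your floating loud salmon": 1+2+1+2 = 6 (expected 5)
Line 2: "caterpillar gleams gracefully": 4+1+3 = 8 (expected 7)
Line 3: "fearful anemone continues": 2+4+3 = 9 (expected 7)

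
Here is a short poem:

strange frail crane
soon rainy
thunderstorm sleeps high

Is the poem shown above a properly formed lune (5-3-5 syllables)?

No

Line 1: "strange frail crane": 1+1+1 = 3 (expected 5)
Line 2: "soon rainy": 1+2 = 3 ✓
Line 3: "thunderstorm sleeps high": 3+1+1 = 5 ✓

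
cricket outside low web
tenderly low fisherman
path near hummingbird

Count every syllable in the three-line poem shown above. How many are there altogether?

18

Line 1: cricket (2), outside (2), low (1), web (1) → 6
Line 2: tenderly (3), low (1), fisherman (3) → 7
Line 3: path (1), near (1), hummingbird (3) → 5
Total: 6 + 7 + 5 = 18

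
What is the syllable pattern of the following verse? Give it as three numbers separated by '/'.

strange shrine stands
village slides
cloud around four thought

Line 1: "strange shrine stands": 1+1+1 = 3
Line 2: "village slides": 2+1 = 3
Line 3: "cloud around four thought": 1+2+1+1 = 5

3/3/5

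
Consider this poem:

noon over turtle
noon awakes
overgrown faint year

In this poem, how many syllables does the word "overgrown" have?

"overgrown" has 3 syllables.

3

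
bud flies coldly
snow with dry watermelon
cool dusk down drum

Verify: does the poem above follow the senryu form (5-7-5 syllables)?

No

Line 1: bud (1), flies (1), coldly (2) → 4 (expected 5)
Line 2: snow (1), with (1), dry (1), watermelon (4) → 7 ✓
Line 3: cool (1), dusk (1), down (1), drum (1) → 4 (expected 5)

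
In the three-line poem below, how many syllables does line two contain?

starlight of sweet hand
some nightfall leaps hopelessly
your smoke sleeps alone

7

Line two: some(1) + nightfall(2) + leaps(1) + hopelessly(3) = 7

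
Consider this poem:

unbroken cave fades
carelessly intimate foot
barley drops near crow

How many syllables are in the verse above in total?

Line 1: unbroken(3) + cave(1) + fades(1) = 5
Line 2: carelessly(3) + intimate(3) + foot(1) = 7
Line 3: barley(2) + drops(1) + near(1) + crow(1) = 5
Total: 5 + 7 + 5 = 17

17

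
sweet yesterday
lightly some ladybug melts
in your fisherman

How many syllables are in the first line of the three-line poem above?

4

The first line: "sweet yesterday": 1+3 = 4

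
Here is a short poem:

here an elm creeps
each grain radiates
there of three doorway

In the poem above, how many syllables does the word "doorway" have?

"doorway" has 2 syllables.

2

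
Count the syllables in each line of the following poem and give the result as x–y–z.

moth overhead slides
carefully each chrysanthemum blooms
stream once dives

Line 1: moth(1) + overhead(3) + slides(1) = 5
Line 2: carefully(3) + each(1) + chrysanthemum(4) + blooms(1) = 9
Line 3: stream(1) + once(1) + dives(1) = 3

5–9–3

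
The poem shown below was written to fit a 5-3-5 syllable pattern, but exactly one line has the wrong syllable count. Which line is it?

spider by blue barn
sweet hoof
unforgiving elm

Line 1: "spider by blue barn": 2+1+1+1 = 5 ✓
Line 2: "sweet hoof": 1+1 = 2 (expected 3)
Line 3: "unforgiving elm": 4+1 = 5 ✓

Line 2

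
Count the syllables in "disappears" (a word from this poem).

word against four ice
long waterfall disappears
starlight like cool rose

"disappears" has 3 syllables.

3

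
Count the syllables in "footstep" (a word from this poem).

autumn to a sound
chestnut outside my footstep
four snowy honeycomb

2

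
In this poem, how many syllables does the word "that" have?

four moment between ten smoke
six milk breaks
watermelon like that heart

"that" has 1 syllable.

1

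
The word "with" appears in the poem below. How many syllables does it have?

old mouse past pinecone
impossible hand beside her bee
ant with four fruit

1

"with" has 1 syllable.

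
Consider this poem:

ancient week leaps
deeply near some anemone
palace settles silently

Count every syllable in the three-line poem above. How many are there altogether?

19

Line 1: ancient (2), week (1), leaps (1) → 4
Line 2: deeply (2), near (1), some (1), anemone (4) → 8
Line 3: palace (2), settles (2), silently (3) → 7
Total: 4 + 8 + 7 = 19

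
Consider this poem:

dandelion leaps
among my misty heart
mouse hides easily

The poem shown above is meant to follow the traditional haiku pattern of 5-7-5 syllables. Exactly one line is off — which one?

Line 2

Line 1: "dandelion leaps": 4+1 = 5 ✓
Line 2: "among my misty heart": 2+1+2+1 = 6 (expected 7)
Line 3: "mouse hides easily": 1+1+3 = 5 ✓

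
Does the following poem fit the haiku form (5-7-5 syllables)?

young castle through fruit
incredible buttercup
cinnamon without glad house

No

Line 1: young (1), castle (2), through (1), fruit (1) → 5 ✓
Line 2: incredible (4), buttercup (3) → 7 ✓
Line 3: cinnamon (3), without (2), glad (1), house (1) → 7 (expected 5)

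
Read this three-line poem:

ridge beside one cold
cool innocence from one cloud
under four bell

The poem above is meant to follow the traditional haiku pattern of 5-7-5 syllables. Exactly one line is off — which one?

Line 1: ridge (1), beside (2), one (1), cold (1) → 5 ✓
Line 2: cool (1), innocence (3), from (1), one (1), cloud (1) → 7 ✓
Line 3: under (2), four (1), bell (1) → 4 (expected 5)

Line 3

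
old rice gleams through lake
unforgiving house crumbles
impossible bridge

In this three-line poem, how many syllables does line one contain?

Line one: "old rice gleams through lake": 1+1+1+1+1 = 5

5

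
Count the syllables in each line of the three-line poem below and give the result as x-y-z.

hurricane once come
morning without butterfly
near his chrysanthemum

Line 1: hurricane (3), once (1), come (1) → 5
Line 2: morning (2), without (2), butterfly (3) → 7
Line 3: near (1), his (1), chrysanthemum (4) → 6

5-7-6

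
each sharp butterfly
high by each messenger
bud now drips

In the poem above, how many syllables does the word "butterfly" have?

3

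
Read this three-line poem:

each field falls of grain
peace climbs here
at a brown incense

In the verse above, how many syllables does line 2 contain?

Line 2: peace(1) + climbs(1) + here(1) = 3

3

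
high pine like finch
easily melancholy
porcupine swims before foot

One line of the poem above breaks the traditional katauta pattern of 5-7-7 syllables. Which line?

Line 1: "high pine like finch": 1+1+1+1 = 4 (expected 5)
Line 2: "easily melancholy": 3+4 = 7 ✓
Line 3: "porcupine swims before foot": 3+1+2+1 = 7 ✓

Line 1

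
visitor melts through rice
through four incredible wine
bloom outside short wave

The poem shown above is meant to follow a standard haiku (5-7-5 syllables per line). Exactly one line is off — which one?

Line 1: visitor(3) + melts(1) + through(1) + rice(1) = 6 (expected 5)
Line 2: through(1) + four(1) + incredible(4) + wine(1) = 7 ✓
Line 3: bloom(1) + outside(2) + short(1) + wave(1) = 5 ✓

The first line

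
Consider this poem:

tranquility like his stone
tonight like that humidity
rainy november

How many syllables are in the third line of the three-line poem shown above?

5

The third line: "rainy november": 2+3 = 5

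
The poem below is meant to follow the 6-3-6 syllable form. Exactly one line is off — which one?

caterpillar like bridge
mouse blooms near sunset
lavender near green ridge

Line 1: caterpillar(4) + like(1) + bridge(1) = 6 ✓
Line 2: mouse(1) + blooms(1) + near(1) + sunset(2) = 5 (expected 3)
Line 3: lavender(3) + near(1) + green(1) + ridge(1) = 6 ✓

Line 2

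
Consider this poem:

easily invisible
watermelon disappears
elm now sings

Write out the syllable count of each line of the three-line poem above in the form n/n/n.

Line 1: easily (3), invisible (4) → 7
Line 2: watermelon (4), disappears (3) → 7
Line 3: elm (1), now (1), sings (1) → 3

7/7/3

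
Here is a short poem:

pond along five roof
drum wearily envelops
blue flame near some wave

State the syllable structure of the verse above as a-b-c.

Line 1: pond(1) + along(2) + five(1) + roof(1) = 5
Line 2: drum(1) + wearily(3) + envelops(3) = 7
Line 3: blue(1) + flame(1) + near(1) + some(1) + wave(1) = 5

5-7-5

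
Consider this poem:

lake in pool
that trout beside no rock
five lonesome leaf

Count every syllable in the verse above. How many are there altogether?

13

Line 1: "lake in pool": 1+1+1 = 3
Line 2: "that trout beside no rock": 1+1+2+1+1 = 6
Line 3: "five lonesome leaf": 1+2+1 = 4
Total: 3 + 6 + 4 = 13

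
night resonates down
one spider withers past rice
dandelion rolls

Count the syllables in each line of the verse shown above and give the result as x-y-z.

Line 1: "night resonates down": 1+3+1 = 5
Line 2: "one spider withers past rice": 1+2+2+1+1 = 7
Line 3: "dandelion rolls": 4+1 = 5

5-7-5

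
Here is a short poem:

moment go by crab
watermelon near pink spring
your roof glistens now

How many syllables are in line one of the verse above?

5

Line one: moment(2) + go(1) + by(1) + crab(1) = 5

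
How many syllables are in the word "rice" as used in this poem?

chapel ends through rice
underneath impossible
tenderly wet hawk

1

"rice" has 1 syllable.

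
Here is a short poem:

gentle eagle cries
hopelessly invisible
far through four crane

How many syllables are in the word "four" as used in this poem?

1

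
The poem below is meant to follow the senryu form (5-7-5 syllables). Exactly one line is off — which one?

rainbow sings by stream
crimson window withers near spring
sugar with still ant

The second line

Line 1: "rainbow sings by stream": 2+1+1+1 = 5 ✓
Line 2: "crimson window withers near spring": 2+2+2+1+1 = 8 (expected 7)
Line 3: "sugar with still ant": 2+1+1+1 = 5 ✓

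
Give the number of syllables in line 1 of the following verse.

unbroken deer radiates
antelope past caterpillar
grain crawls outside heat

Line 1: unbroken(3) + deer(1) + radiates(3) = 7

7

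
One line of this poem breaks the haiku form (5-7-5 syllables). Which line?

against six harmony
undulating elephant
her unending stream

Line 1: against(2) + six(1) + harmony(3) = 6 (expected 5)
Line 2: undulating(4) + elephant(3) = 7 ✓
Line 3: her(1) + unending(3) + stream(1) = 5 ✓

The first line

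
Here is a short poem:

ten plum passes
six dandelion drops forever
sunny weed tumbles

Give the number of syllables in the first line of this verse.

4

The first line: ten(1) + plum(1) + passes(2) = 4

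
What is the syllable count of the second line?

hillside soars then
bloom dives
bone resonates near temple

2

The second line: bloom (1), dives (1) → 2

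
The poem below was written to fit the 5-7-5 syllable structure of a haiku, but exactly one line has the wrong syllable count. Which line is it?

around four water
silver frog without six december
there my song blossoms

Line 1: "around four water": 2+1+2 = 5 ✓
Line 2: "silver frog without six december": 2+1+2+1+3 = 9 (expected 7)
Line 3: "there my song blossoms": 1+1+1+2 = 5 ✓

Line 2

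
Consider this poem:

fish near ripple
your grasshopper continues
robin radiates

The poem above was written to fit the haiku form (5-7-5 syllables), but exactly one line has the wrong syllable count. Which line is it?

Line 1

Line 1: "fish near ripple": 1+1+2 = 4 (expected 5)
Line 2: "your grasshopper continues": 1+3+3 = 7 ✓
Line 3: "robin radiates": 2+3 = 5 ✓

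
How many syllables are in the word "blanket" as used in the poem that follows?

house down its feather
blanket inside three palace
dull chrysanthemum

2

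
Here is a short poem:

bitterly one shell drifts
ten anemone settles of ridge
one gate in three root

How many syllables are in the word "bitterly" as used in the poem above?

3

"bitterly" has 3 syllables.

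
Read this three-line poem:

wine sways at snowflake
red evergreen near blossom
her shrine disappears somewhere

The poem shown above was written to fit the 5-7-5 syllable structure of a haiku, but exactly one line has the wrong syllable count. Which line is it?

The third line

Line 1: wine(1) + sways(1) + at(1) + snowflake(2) = 5 ✓
Line 2: red(1) + evergreen(3) + near(1) + blossom(2) = 7 ✓
Line 3: her(1) + shrine(1) + disappears(3) + somewhere(2) = 7 (expected 5)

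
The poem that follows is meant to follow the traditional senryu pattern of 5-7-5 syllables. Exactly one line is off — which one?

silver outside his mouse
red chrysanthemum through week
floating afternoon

Line 1

Line 1: "silver outside his mouse": 2+2+1+1 = 6 (expected 5)
Line 2: "red chrysanthemum through week": 1+4+1+1 = 7 ✓
Line 3: "floating afternoon": 2+3 = 5 ✓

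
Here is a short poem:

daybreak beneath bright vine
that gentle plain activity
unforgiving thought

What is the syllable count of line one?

6

Line one: daybreak(2) + beneath(2) + bright(1) + vine(1) = 6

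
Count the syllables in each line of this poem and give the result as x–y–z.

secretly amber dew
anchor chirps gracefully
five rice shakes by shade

6–6–5

Line 1: "secretly amber dew": 3+2+1 = 6
Line 2: "anchor chirps gracefully": 2+1+3 = 6
Line 3: "five rice shakes by shade": 1+1+1+1+1 = 5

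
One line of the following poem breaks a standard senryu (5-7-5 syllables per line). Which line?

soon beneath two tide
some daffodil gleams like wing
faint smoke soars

The third line

Line 1: "soon beneath two tide": 1+2+1+1 = 5 ✓
Line 2: "some daffodil gleams like wing": 1+3+1+1+1 = 7 ✓
Line 3: "faint smoke soars": 1+1+1 = 3 (expected 5)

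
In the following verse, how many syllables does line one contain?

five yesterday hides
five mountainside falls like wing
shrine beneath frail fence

Line one: five(1) + yesterday(3) + hides(1) = 5

5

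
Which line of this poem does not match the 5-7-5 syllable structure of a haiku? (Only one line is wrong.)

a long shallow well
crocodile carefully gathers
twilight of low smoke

The second line

Line 1: a (1), long (1), shallow (2), well (1) → 5 ✓
Line 2: crocodile (3), carefully (3), gathers (2) → 8 (expected 7)
Line 3: twilight (2), of (1), low (1), smoke (1) → 5 ✓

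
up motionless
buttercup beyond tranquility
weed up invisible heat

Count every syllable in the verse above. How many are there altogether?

20

Line 1: "up motionless": 1+3 = 4
Line 2: "buttercup beyond tranquility": 3+2+4 = 9
Line 3: "weed up invisible heat": 1+1+4+1 = 7
Total: 4 + 9 + 7 = 20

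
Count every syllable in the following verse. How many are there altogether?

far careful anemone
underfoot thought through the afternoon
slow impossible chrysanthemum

Line 1: far(1) + careful(2) + anemone(4) = 7
Line 2: underfoot(3) + thought(1) + through(1) + the(1) + afternoon(3) = 9
Line 3: slow(1) + impossible(4) + chrysanthemum(4) = 9
Total: 7 + 9 + 9 = 25

25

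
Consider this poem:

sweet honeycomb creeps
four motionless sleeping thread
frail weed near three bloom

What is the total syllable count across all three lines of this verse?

Line 1: sweet (1), honeycomb (3), creeps (1) → 5
Line 2: four (1), motionless (3), sleeping (2), thread (1) → 7
Line 3: frail (1), weed (1), near (1), three (1), bloom (1) → 5
Total: 5 + 7 + 5 = 17

17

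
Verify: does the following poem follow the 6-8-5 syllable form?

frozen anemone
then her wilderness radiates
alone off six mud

Yes

Line 1: frozen (2), anemone (4) → 6 ✓
Line 2: then (1), her (1), wilderness (3), radiates (3) → 8 ✓
Line 3: alone (2), off (1), six (1), mud (1) → 5 ✓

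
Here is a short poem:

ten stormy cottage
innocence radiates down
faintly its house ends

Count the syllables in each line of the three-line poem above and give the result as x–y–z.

Line 1: ten (1), stormy (2), cottage (2) → 5
Line 2: innocence (3), radiates (3), down (1) → 7
Line 3: faintly (2), its (1), house (1), ends (1) → 5

5–7–5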